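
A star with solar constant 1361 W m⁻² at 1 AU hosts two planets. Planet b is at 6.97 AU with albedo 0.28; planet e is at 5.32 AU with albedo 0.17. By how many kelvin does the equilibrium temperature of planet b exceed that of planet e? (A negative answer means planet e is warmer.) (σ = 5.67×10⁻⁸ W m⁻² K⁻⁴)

T_eq = [S₀(1−A)/(4σd²)]^(1/4), so T ∝ (1−A)^(1/4) / √d.
T₁ = [1361×0.72/(4×5.67×10⁻⁸×6.97²)]^(1/4) = 97.11 K.
T₂ = [1361×0.83/(4×5.67×10⁻⁸×5.32²)]^(1/4) = 115.18 K.

ΔT ≈ -18.1 K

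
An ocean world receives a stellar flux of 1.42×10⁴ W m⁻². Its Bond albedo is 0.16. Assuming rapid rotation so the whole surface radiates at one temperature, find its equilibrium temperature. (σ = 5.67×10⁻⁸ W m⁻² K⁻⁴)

T_eq ≈ 479 K

Energy balance: absorbed = emitted ⇒ πR²·S(1−A) = 4πR²·σT_eq⁴, so T_eq⁴ = S(1−A)/(4σ).
T_eq = [1.42×10⁴ × 0.84 / (4 × 5.67×10⁻⁸)]^(1/4) = (5.26×10¹⁰)^(1/4) = 479 K.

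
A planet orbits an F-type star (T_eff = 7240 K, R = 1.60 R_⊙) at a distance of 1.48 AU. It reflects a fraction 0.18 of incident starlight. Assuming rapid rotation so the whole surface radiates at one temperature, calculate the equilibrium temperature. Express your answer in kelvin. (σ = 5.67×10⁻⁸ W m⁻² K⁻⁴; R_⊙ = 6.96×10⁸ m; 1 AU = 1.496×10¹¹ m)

R_⋆ = 1.60 × 6.96×10⁸ = 1.11×10⁹ m.
d = 1.48 AU = 2.21×10¹¹ m.
L = 4πR_⋆²σT_⋆⁴ = 4π(1.11×10⁹)² × 5.67×10⁻⁸ × (7240)⁴ = 2.43×10²⁷ W.
S = L/(4πd²) = 3940 W m⁻².
Energy balance: absorbed = emitted ⇒ πR²·S(1−A) = 4πR²·σT_eq⁴, so T_eq⁴ = S(1−A)/(4σ).
T_eq = [3940 × 0.82 / (4 × 5.67×10⁻⁸)]^(1/4) = (1.42×10¹⁰)^(1/4) = 345 K.

T_eq ≈ 345 K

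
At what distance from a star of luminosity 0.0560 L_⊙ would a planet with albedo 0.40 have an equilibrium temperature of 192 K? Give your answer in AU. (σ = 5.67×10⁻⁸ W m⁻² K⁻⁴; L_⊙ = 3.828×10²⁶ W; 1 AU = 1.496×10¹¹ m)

L = 0.0560 × 3.828×10²⁶ = 2.14×10²⁵ W.
From T_eq⁴ = L(1−A)/(16πσd²): d = √[L(1−A)/(16πσT_eq⁴)].
d = √[2.14×10²⁵ × 0.60 / (16π × 5.67×10⁻⁸ × (192)⁴)] = 5.76×10¹⁰ m = 0.385 AU.

d ≈ 0.385 AU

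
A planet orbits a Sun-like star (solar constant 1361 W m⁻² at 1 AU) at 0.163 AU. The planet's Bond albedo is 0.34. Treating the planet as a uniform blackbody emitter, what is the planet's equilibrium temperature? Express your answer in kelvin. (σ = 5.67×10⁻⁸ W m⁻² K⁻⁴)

T_eq ≈ 621 K

Flux at 0.163 AU: S = 1361/0.163² = 5.12×10⁴ W m⁻².
Energy balance: absorbed = emitted ⇒ πR²·S(1−A) = 4πR²·σT_eq⁴, so T_eq⁴ = S(1−A)/(4σ).
T_eq = [5.12×10⁴ × 0.66 / (4 × 5.67×10⁻⁸)]^(1/4) = (1.49×10¹¹)^(1/4) = 621 K.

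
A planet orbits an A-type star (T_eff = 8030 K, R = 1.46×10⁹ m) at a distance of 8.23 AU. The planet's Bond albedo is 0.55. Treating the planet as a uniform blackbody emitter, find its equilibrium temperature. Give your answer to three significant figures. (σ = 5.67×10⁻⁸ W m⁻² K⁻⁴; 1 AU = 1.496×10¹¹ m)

d = 8.23 AU = 1.23×10¹² m.
L = 4πR_⋆²σT_⋆⁴ = 4π(1.46×10⁹)² × 5.67×10⁻⁸ × (8030)⁴ = 6.31×10²⁷ W.
S = L/(4πd²) = 332 W m⁻².
Energy balance: absorbed = emitted ⇒ πR²·S(1−A) = 4πR²·σT_eq⁴, so T_eq⁴ = S(1−A)/(4σ).
T_eq = [332 × 0.45 / (4 × 5.67×10⁻⁸)]^(1/4) = (6.58×10⁸)^(1/4) = 160 K.

T_eq ≈ 160 K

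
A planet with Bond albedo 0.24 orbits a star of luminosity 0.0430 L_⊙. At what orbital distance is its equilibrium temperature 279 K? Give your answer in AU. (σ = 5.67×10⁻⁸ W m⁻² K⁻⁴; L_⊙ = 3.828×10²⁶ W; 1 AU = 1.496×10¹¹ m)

d ≈ 0.180 AU

L = 0.0430 × 3.828×10²⁶ = 1.65×10²⁵ W.
From T_eq⁴ = L(1−A)/(16πσd²): d = √[L(1−A)/(16πσT_eq⁴)].
d = √[1.65×10²⁵ × 0.76 / (16π × 5.67×10⁻⁸ × (279)⁴)] = 2.69×10¹⁰ m = 0.180 AU.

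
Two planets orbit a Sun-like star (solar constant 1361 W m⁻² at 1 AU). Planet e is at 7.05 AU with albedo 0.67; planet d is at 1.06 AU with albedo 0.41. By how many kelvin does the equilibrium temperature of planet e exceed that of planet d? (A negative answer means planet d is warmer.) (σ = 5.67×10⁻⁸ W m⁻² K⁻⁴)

ΔT ≈ -157.5 K

T_eq = [S₀(1−A)/(4σd²)]^(1/4), so T ∝ (1−A)^(1/4) / √d.
T₁ = [1361×0.33/(4×5.67×10⁻⁸×7.05²)]^(1/4) = 79.45 K.
T₂ = [1361×0.59/(4×5.67×10⁻⁸×1.06²)]^(1/4) = 236.93 K.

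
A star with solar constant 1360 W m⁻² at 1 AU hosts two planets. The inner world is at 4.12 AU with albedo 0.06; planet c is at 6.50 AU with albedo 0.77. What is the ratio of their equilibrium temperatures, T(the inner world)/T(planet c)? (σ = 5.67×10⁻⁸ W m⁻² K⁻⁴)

T_eq = [S₀(1−A)/(4σd²)]^(1/4), so T ∝ (1−A)^(1/4) / √d.
T₁ = [1360×0.94/(4×5.67×10⁻⁸×4.12²)]^(1/4) = 134.99 K.
T₂ = [1360×0.23/(4×5.67×10⁻⁸×6.50²)]^(1/4) = 75.59 K.

T₁/T₂ ≈ 1.786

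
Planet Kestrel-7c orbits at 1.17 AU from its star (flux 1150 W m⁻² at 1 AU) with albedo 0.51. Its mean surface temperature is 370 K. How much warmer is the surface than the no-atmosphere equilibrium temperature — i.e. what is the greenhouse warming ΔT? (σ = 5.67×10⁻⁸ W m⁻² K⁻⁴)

ΔT ≈ 163.6 K

S = 1150/1.17² = 840.1 W m⁻².
T_eq = [S(1−A)/(4σ)]^(1/4) = [840.1×0.49/(4×5.67×10⁻⁸)]^(1/4) = 206.4 K.
ΔT = T_surf − T_eq = 370 − 206.4.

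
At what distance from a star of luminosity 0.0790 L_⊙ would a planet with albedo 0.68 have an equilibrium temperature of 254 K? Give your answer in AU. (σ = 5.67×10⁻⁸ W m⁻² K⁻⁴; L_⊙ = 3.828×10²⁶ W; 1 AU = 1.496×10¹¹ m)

d ≈ 0.191 AU

L = 0.0790 × 3.828×10²⁶ = 3.02×10²⁵ W.
From T_eq⁴ = L(1−A)/(16πσd²): d = √[L(1−A)/(16πσT_eq⁴)].
d = √[3.02×10²⁵ × 0.32 / (16π × 5.67×10⁻⁸ × (254)⁴)] = 2.86×10¹⁰ m = 0.191 AU.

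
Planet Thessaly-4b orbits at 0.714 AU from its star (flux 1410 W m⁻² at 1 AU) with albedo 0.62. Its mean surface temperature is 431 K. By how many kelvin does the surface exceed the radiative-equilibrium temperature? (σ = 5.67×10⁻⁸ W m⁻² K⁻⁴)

S = 1410/0.714² = 2766 W m⁻².
T_eq = [S(1−A)/(4σ)]^(1/4) = [2766×0.38/(4×5.67×10⁻⁸)]^(1/4) = 260.9 K.
ΔT = T_surf − T_eq = 431 − 260.9.

ΔT ≈ 170.1 K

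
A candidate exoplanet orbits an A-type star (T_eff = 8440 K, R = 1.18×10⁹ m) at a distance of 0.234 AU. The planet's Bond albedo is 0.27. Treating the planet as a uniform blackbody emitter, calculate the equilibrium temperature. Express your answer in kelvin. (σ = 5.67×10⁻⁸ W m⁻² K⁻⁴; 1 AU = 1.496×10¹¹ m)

T_eq ≈ 1010 K

d = 0.234 AU = 3.50×10¹⁰ m.
L = 4πR_⋆²σT_⋆⁴ = 4π(1.18×10⁹)² × 5.67×10⁻⁸ × (8440)⁴ = 5.03×10²⁷ W.
S = L/(4πd²) = 3.27×10⁵ W m⁻².
Energy balance: absorbed = emitted ⇒ πR²·S(1−A) = 4πR²·σT_eq⁴, so T_eq⁴ = S(1−A)/(4σ).
T_eq = [3.27×10⁵ × 0.73 / (4 × 5.67×10⁻⁸)]^(1/4) = (1.05×10¹²)^(1/4) = 1010 K.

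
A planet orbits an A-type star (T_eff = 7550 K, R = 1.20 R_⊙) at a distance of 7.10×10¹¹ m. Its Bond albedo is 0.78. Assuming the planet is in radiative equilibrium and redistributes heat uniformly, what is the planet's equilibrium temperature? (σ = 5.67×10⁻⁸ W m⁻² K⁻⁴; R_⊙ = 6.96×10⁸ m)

T_eq ≈ 125 K

R_⋆ = 1.20 × 6.96×10⁸ = 8.35×10⁸ m.
L = 4πR_⋆²σT_⋆⁴ = 4π(8.35×10⁸)² × 5.67×10⁻⁸ × (7550)⁴ = 1.61×10²⁷ W.
S = L/(4πd²) = 255 W m⁻².
Energy balance: absorbed = emitted ⇒ πR²·S(1−A) = 4πR²·σT_eq⁴, so T_eq⁴ = S(1−A)/(4σ).
T_eq = [255 × 0.22 / (4 × 5.67×10⁻⁸)]^(1/4) = (2.47×10⁸)^(1/4) = 125 K.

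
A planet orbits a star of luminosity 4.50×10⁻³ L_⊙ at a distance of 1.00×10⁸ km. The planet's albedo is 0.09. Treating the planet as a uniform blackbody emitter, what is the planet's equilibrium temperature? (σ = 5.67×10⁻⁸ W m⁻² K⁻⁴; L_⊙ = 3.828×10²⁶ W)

d = 1.00×10⁸ km = 1.00×10¹¹ m.
L = 4.50×10⁻³ × 3.828×10²⁶ = 1.72×10²⁴ W.
Flux: S = L/(4πd²) = 1.72×10²⁴/(4π×(1.00×10¹¹)²) = 13.7 W m⁻².
Energy balance: absorbed = emitted ⇒ πR²·S(1−A) = 4πR²·σT_eq⁴, so T_eq⁴ = S(1−A)/(4σ).
T_eq = [13.7 × 0.91 / (4 × 5.67×10⁻⁸)]^(1/4) = (5.50×10⁷)^(1/4) = 86.1 K.

T_eq ≈ 86.1 K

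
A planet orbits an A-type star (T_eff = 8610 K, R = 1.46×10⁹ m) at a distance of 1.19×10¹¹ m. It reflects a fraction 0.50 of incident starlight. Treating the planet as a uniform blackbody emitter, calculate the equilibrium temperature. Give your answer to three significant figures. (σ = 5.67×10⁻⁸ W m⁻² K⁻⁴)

L = 4πR_⋆²σT_⋆⁴ = 4π(1.46×10⁹)² × 5.67×10⁻⁸ × (8610)⁴ = 8.35×10²⁷ W.
S = L/(4πd²) = 4.69×10⁴ W m⁻².
Energy balance: absorbed = emitted ⇒ πR²·S(1−A) = 4πR²·σT_eq⁴, so T_eq⁴ = S(1−A)/(4σ).
T_eq = [4.69×10⁴ × 0.50 / (4 × 5.67×10⁻⁸)]^(1/4) = (1.03×10¹¹)^(1/4) = 567 K.

T_eq ≈ 567 K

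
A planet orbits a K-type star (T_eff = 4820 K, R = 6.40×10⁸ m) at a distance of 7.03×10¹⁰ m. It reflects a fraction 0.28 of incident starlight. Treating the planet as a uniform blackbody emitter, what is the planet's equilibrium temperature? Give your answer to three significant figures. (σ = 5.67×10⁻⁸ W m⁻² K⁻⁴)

T_eq ≈ 300 K

L = 4πR_⋆²σT_⋆⁴ = 4π(6.40×10⁸)² × 5.67×10⁻⁸ × (4820)⁴ = 1.58×10²⁶ W.
S = L/(4πd²) = 2540 W m⁻².
Energy balance: absorbed = emitted ⇒ πR²·S(1−A) = 4πR²·σT_eq⁴, so T_eq⁴ = S(1−A)/(4σ).
T_eq = [2540 × 0.72 / (4 × 5.67×10⁻⁸)]^(1/4) = (8.05×10⁹)^(1/4) = 300 K.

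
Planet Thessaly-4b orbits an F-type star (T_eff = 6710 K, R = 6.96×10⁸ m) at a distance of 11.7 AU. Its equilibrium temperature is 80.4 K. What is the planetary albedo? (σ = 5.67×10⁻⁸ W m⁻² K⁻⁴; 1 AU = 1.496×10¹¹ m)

A ≈ 0.48

d = 11.7 AU = 1.75×10¹² m.
L = 4πR_⋆²σT_⋆⁴ = 4π(6.96×10⁸)² × 5.67×10⁻⁸ × (6710)⁴ = 7.00×10²⁶ W.
S = L/(4πd²) = 18.2 W m⁻².
From T_eq⁴ = S(1−A)/(4σ): 1−A = 4σT_eq⁴/S.
1−A = 4 × 5.67×10⁻⁸ × (80.4)⁴ / 18.2 = 0.521.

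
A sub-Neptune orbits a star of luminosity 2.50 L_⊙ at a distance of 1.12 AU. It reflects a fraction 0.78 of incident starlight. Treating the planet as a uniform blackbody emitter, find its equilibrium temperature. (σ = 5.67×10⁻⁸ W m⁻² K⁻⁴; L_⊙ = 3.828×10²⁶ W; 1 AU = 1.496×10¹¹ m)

d = 1.12 AU = 1.68×10¹¹ m.
L = 2.50 × 3.828×10²⁶ = 9.57×10²⁶ W.
Flux: S = L/(4πd²) = 9.57×10²⁶/(4π×(1.68×10¹¹)²) = 2710 W m⁻².
Energy balance: absorbed = emitted ⇒ πR²·S(1−A) = 4πR²·σT_eq⁴, so T_eq⁴ = S(1−A)/(4σ).
T_eq = [2710 × 0.22 / (4 × 5.67×10⁻⁸)]^(1/4) = (2.63×10⁹)^(1/4) = 226 K.

T_eq ≈ 226 K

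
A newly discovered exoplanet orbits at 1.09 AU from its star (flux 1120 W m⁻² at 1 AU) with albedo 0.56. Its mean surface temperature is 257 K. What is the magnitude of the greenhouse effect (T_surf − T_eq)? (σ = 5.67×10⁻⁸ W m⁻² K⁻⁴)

ΔT ≈ 50.2 K

S = 1120/1.09² = 942.7 W m⁻².
T_eq = [S(1−A)/(4σ)]^(1/4) = [942.7×0.44/(4×5.67×10⁻⁸)]^(1/4) = 206.8 K.
ΔT = T_surf − T_eq = 257 − 206.8.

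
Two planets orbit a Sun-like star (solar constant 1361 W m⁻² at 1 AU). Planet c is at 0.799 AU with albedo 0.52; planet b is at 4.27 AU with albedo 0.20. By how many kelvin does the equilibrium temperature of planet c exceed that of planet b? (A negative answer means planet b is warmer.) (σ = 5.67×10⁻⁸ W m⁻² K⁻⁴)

T_eq = [S₀(1−A)/(4σd²)]^(1/4), so T ∝ (1−A)^(1/4) / √d.
T₁ = [1361×0.48/(4×5.67×10⁻⁸×0.799²)]^(1/4) = 259.17 K.
T₂ = [1361×0.80/(4×5.67×10⁻⁸×4.27²)]^(1/4) = 127.38 K.

ΔT ≈ 131.8 K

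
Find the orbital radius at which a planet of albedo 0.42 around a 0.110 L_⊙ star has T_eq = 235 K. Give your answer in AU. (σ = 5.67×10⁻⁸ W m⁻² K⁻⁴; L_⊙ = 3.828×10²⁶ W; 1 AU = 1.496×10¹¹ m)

d ≈ 0.354 AU

L = 0.110 × 3.828×10²⁶ = 4.21×10²⁵ W.
From T_eq⁴ = L(1−A)/(16πσd²): d = √[L(1−A)/(16πσT_eq⁴)].
d = √[4.21×10²⁵ × 0.58 / (16π × 5.67×10⁻⁸ × (235)⁴)] = 5.30×10¹⁰ m = 0.354 AU.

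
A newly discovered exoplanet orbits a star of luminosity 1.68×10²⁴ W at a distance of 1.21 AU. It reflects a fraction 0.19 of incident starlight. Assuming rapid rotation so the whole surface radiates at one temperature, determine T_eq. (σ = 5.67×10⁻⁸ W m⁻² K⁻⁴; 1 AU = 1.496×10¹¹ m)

d = 1.21 AU = 1.81×10¹¹ m.
Flux: S = L/(4πd²) = 1.68×10²⁴/(4π×(1.81×10¹¹)²) = 4.08 W m⁻².
Energy balance: absorbed = emitted ⇒ πR²·S(1−A) = 4πR²·σT_eq⁴, so T_eq⁴ = S(1−A)/(4σ).
T_eq = [4.08 × 0.81 / (4 × 5.67×10⁻⁸)]^(1/4) = (1.46×10⁷)^(1/4) = 61.8 K.

T_eq ≈ 61.8 K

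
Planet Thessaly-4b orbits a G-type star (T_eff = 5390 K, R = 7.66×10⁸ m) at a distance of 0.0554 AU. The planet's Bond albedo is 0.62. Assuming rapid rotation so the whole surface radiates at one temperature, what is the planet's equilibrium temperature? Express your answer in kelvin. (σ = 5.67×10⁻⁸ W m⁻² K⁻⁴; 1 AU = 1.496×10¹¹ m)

T_eq ≈ 910 K

d = 0.0554 AU = 8.29×10⁹ m.
L = 4πR_⋆²σT_⋆⁴ = 4π(7.66×10⁸)² × 5.67×10⁻⁸ × (5390)⁴ = 3.53×10²⁶ W.
S = L/(4πd²) = 4.09×10⁵ W m⁻².
Energy balance: absorbed = emitted ⇒ πR²·S(1−A) = 4πR²·σT_eq⁴, so T_eq⁴ = S(1−A)/(4σ).
T_eq = [4.09×10⁵ × 0.38 / (4 × 5.67×10⁻⁸)]^(1/4) = (6.85×10¹¹)^(1/4) = 910 K.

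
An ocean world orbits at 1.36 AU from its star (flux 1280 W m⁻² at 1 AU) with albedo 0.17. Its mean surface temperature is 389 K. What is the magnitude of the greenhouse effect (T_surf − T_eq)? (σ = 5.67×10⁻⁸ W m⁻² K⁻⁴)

ΔT ≈ 164.7 K

S = 1280/1.36² = 692.0 W m⁻².
T_eq = [S(1−A)/(4σ)]^(1/4) = [692.0×0.83/(4×5.67×10⁻⁸)]^(1/4) = 224.3 K.
ΔT = T_surf − T_eq = 389 − 224.3.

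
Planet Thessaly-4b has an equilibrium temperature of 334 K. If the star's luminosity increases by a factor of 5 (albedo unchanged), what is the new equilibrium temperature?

T_eq ≈ 499 K

T_eq ∝ L^(1/4) · d^(−1/2).
T′ = 334 × 5^(1/4) = 499 K.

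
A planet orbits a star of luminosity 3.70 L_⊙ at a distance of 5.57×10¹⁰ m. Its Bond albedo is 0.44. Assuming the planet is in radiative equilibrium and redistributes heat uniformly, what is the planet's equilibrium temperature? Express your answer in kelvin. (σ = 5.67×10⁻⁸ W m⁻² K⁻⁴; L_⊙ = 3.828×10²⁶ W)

T_eq ≈ 547 K

L = 3.70 × 3.828×10²⁶ = 1.42×10²⁷ W.
Flux: S = L/(4πd²) = 1.42×10²⁷/(4π×(5.57×10¹⁰)²) = 3.63×10⁴ W m⁻².
Energy balance: absorbed = emitted ⇒ πR²·S(1−A) = 4πR²·σT_eq⁴, so T_eq⁴ = S(1−A)/(4σ).
T_eq = [3.63×10⁴ × 0.56 / (4 × 5.67×10⁻⁸)]^(1/4) = (8.97×10¹⁰)^(1/4) = 547 K.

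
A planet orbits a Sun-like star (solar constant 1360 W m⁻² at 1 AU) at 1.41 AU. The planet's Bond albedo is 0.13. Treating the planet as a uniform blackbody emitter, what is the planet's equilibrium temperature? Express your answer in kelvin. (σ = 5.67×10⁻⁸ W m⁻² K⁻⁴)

T_eq ≈ 226 K

Flux at 1.41 AU: S = 1360/1.41² = 684 W m⁻².
Energy balance: absorbed = emitted ⇒ πR²·S(1−A) = 4πR²·σT_eq⁴, so T_eq⁴ = S(1−A)/(4σ).
T_eq = [684 × 0.87 / (4 × 5.67×10⁻⁸)]^(1/4) = (2.62×10⁹)^(1/4) = 226 K.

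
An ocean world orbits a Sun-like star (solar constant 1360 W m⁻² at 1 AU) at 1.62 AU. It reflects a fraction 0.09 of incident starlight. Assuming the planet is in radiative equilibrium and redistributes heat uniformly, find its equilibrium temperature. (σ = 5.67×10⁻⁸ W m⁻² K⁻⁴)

Flux at 1.62 AU: S = 1360/1.62² = 518 W m⁻².
Energy balance: absorbed = emitted ⇒ πR²·S(1−A) = 4πR²·σT_eq⁴, so T_eq⁴ = S(1−A)/(4σ).
T_eq = [518 × 0.91 / (4 × 5.67×10⁻⁸)]^(1/4) = (2.08×10⁹)^(1/4) = 214 K.

T_eq ≈ 214 K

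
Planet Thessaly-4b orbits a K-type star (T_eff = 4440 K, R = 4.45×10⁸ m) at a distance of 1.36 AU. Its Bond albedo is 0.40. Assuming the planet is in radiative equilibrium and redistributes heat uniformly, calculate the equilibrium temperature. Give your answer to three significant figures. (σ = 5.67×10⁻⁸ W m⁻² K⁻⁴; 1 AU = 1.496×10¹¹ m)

T_eq ≈ 129 K

d = 1.36 AU = 2.03×10¹¹ m.
L = 4πR_⋆²σT_⋆⁴ = 4π(4.45×10⁸)² × 5.67×10⁻⁸ × (4440)⁴ = 5.48×10²⁵ W.
S = L/(4πd²) = 105 W m⁻².
Energy balance: absorbed = emitted ⇒ πR²·S(1−A) = 4πR²·σT_eq⁴, so T_eq⁴ = S(1−A)/(4σ).
T_eq = [105 × 0.60 / (4 × 5.67×10⁻⁸)]^(1/4) = (2.79×10⁸)^(1/4) = 129 K.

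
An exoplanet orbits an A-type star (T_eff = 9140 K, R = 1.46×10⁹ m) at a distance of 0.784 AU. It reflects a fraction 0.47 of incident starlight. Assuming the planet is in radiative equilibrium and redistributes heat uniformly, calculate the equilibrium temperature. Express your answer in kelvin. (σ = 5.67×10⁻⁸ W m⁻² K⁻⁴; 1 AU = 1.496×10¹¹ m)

d = 0.784 AU = 1.17×10¹¹ m.
L = 4πR_⋆²σT_⋆⁴ = 4π(1.46×10⁹)² × 5.67×10⁻⁸ × (9140)⁴ = 1.06×10²⁸ W.
S = L/(4πd²) = 6.13×10⁴ W m⁻².
Energy balance: absorbed = emitted ⇒ πR²·S(1−A) = 4πR²·σT_eq⁴, so T_eq⁴ = S(1−A)/(4σ).
T_eq = [6.13×10⁴ × 0.53 / (4 × 5.67×10⁻⁸)]^(1/4) = (1.43×10¹¹)^(1/4) = 615 K.

T_eq ≈ 615 K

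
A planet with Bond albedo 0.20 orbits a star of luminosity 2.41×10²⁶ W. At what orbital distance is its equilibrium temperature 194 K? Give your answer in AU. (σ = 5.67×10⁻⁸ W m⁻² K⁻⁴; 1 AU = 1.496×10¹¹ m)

From T_eq⁴ = L(1−A)/(16πσd²): d = √[L(1−A)/(16πσT_eq⁴)].
d = √[2.41×10²⁶ × 0.80 / (16π × 5.67×10⁻⁸ × (194)⁴)] = 2.19×10¹¹ m = 1.46 AU.

d ≈ 1.46 AU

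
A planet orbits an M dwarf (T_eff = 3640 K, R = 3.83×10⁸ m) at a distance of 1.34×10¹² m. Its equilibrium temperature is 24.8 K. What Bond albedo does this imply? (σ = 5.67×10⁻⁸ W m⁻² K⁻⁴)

A ≈ 0.89

L = 4πR_⋆²σT_⋆⁴ = 4π(3.83×10⁸)² × 5.67×10⁻⁸ × (3640)⁴ = 1.83×10²⁵ W.
S = L/(4πd²) = 0.813 W m⁻².
From T_eq⁴ = S(1−A)/(4σ): 1−A = 4σT_eq⁴/S.
1−A = 4 × 5.67×10⁻⁸ × (24.8)⁴ / 0.813 = 0.106.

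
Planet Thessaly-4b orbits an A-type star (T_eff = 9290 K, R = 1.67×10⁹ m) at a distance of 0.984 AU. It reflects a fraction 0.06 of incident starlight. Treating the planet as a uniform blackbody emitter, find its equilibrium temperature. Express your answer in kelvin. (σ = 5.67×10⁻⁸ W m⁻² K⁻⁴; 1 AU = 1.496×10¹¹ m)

d = 0.984 AU = 1.47×10¹¹ m.
L = 4πR_⋆²σT_⋆⁴ = 4π(1.67×10⁹)² × 5.67×10⁻⁸ × (9290)⁴ = 1.48×10²⁸ W.
S = L/(4πd²) = 5.44×10⁴ W m⁻².
Energy balance: absorbed = emitted ⇒ πR²·S(1−A) = 4πR²·σT_eq⁴, so T_eq⁴ = S(1−A)/(4σ).
T_eq = [5.44×10⁴ × 0.94 / (4 × 5.67×10⁻⁸)]^(1/4) = (2.25×10¹¹)^(1/4) = 689 K.

T_eq ≈ 689 K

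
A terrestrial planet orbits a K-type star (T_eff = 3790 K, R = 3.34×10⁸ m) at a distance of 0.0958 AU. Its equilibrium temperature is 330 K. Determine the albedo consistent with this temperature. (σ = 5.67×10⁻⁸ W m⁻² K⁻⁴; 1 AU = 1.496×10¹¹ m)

A ≈ 0.58

d = 0.0958 AU = 1.43×10¹⁰ m.
L = 4πR_⋆²σT_⋆⁴ = 4π(3.34×10⁸)² × 5.67×10⁻⁸ × (3790)⁴ = 1.64×10²⁵ W.
S = L/(4πd²) = 6350 W m⁻².
From T_eq⁴ = S(1−A)/(4σ): 1−A = 4σT_eq⁴/S.
1−A = 4 × 5.67×10⁻⁸ × (330)⁴ / 6350 = 0.423.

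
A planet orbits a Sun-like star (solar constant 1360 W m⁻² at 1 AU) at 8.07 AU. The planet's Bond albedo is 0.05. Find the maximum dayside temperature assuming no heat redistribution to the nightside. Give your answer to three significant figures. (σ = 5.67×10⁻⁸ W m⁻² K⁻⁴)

Flux at 8.07 AU: S = 1360/8.07² = 20.9 W m⁻².
With no redistribution each surface element balances locally: S(1−A) = σT⁴.
T = [20.9 × 0.95 / 5.67×10⁻⁸]^(1/4) = (3.50×10⁸)^(1/4) = 137 K.

T_ss ≈ 137 K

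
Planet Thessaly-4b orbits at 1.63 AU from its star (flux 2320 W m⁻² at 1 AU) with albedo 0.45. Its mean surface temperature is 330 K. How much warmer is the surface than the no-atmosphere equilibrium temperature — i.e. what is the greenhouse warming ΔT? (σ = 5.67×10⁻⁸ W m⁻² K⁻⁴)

ΔT ≈ 115.5 K

S = 2320/1.63² = 873.2 W m⁻².
T_eq = [S(1−A)/(4σ)]^(1/4) = [873.2×0.55/(4×5.67×10⁻⁸)]^(1/4) = 214.5 K.
ΔT = T_surf − T_eq = 330 − 214.5.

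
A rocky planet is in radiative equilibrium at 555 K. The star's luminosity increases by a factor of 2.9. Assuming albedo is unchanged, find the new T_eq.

T_eq ∝ L^(1/4) · d^(−1/2).
T′ = 555 × 2.9^(1/4) = 724 K.

T_eq ≈ 724 K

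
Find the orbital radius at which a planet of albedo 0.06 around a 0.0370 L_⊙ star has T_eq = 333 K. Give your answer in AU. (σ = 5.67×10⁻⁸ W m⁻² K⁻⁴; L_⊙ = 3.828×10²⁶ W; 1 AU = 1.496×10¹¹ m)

d ≈ 0.130 AU

L = 0.0370 × 3.828×10²⁶ = 1.42×10²⁵ W.
From T_eq⁴ = L(1−A)/(16πσd²): d = √[L(1−A)/(16πσT_eq⁴)].
d = √[1.42×10²⁵ × 0.94 / (16π × 5.67×10⁻⁸ × (333)⁴)] = 1.95×10¹⁰ m = 0.130 AU.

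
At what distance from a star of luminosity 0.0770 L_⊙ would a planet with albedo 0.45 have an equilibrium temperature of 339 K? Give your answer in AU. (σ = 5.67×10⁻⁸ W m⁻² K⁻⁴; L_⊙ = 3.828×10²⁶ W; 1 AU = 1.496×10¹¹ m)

L = 0.0770 × 3.828×10²⁶ = 2.95×10²⁵ W.
From T_eq⁴ = L(1−A)/(16πσd²): d = √[L(1−A)/(16πσT_eq⁴)].
d = √[2.95×10²⁵ × 0.55 / (16π × 5.67×10⁻⁸ × (339)⁴)] = 2.08×10¹⁰ m = 0.139 AU.

d ≈ 0.139 AU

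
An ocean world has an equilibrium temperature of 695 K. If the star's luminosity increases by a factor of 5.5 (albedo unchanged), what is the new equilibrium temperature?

T_eq ∝ L^(1/4) · d^(−1/2).
T′ = 695 × 5.5^(1/4) = 1060 K.

T_eq ≈ 1060 K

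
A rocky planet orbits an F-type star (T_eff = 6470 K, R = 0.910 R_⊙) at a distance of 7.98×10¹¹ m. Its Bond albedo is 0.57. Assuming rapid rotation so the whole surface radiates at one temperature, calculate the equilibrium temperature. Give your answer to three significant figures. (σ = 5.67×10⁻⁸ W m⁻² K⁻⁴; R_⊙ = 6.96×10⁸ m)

R_⋆ = 0.910 × 6.96×10⁸ = 6.33×10⁸ m.
L = 4πR_⋆²σT_⋆⁴ = 4π(6.33×10⁸)² × 5.67×10⁻⁸ × (6470)⁴ = 5.01×10²⁶ W.
S = L/(4πd²) = 62.6 W m⁻².
Energy balance: absorbed = emitted ⇒ πR²·S(1−A) = 4πR²·σT_eq⁴, so T_eq⁴ = S(1−A)/(4σ).
T_eq = [62.6 × 0.43 / (4 × 5.67×10⁻⁸)]^(1/4) = (1.19×10⁸)^(1/4) = 104 K.

T_eq ≈ 104 K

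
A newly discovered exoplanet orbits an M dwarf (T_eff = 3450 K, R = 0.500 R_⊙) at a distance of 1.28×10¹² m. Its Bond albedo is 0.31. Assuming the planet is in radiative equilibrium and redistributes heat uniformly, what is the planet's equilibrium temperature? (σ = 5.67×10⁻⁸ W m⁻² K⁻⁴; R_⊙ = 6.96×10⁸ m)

R_⋆ = 0.500 × 6.96×10⁸ = 3.48×10⁸ m.
L = 4πR_⋆²σT_⋆⁴ = 4π(3.48×10⁸)² × 5.67×10⁻⁸ × (3450)⁴ = 1.22×10²⁵ W.
S = L/(4πd²) = 0.594 W m⁻².
Energy balance: absorbed = emitted ⇒ πR²·S(1−A) = 4πR²·σT_eq⁴, so T_eq⁴ = S(1−A)/(4σ).
T_eq = [0.594 × 0.69 / (4 × 5.67×10⁻⁸)]^(1/4) = (1.81×10⁶)^(1/4) = 36.7 K.

T_eq ≈ 36.7 K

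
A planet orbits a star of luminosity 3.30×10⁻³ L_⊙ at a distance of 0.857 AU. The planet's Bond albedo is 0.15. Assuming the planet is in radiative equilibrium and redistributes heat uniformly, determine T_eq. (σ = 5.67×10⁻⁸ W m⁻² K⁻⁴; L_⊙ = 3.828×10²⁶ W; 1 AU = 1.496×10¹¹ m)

T_eq ≈ 69.2 K

d = 0.857 AU = 1.28×10¹¹ m.
L = 3.30×10⁻³ × 3.828×10²⁶ = 1.26×10²⁴ W.
Flux: S = L/(4πd²) = 1.26×10²⁴/(4π×(1.28×10¹¹)²) = 6.12 W m⁻².
Energy balance: absorbed = emitted ⇒ πR²·S(1−A) = 4πR²·σT_eq⁴, so T_eq⁴ = S(1−A)/(4σ).
T_eq = [6.12 × 0.85 / (4 × 5.67×10⁻⁸)]^(1/4) = (2.29×10⁷)^(1/4) = 69.2 K.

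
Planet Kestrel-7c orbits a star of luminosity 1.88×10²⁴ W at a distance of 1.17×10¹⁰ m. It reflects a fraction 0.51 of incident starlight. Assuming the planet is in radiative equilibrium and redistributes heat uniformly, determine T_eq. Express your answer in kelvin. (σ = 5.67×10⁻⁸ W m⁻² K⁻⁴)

T_eq ≈ 220 K

Flux: S = L/(4πd²) = 1.88×10²⁴/(4π×(1.17×10¹⁰)²) = 1090 W m⁻².
Energy balance: absorbed = emitted ⇒ πR²·S(1−A) = 4πR²·σT_eq⁴, so T_eq⁴ = S(1−A)/(4σ).
T_eq = [1090 × 0.49 / (4 × 5.67×10⁻⁸)]^(1/4) = (2.36×10⁹)^(1/4) = 220 K.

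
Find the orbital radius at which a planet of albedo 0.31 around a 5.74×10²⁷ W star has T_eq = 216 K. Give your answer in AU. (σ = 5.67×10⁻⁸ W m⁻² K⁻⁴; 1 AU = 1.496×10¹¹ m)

d ≈ 5.34 AU

From T_eq⁴ = L(1−A)/(16πσd²): d = √[L(1−A)/(16πσT_eq⁴)].
d = √[5.74×10²⁷ × 0.69 / (16π × 5.67×10⁻⁸ × (216)⁴)] = 7.99×10¹¹ m = 5.34 AU.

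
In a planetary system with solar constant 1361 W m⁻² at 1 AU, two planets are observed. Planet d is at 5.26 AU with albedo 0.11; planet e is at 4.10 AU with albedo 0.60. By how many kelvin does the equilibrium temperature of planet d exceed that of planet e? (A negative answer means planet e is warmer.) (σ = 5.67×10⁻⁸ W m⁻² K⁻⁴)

ΔT ≈ 8.6 K

T_eq = [S₀(1−A)/(4σd²)]^(1/4), so T ∝ (1−A)^(1/4) / √d.
T₁ = [1361×0.89/(4×5.67×10⁻⁸×5.26²)]^(1/4) = 117.87 K.
T₂ = [1361×0.40/(4×5.67×10⁻⁸×4.10²)]^(1/4) = 109.31 K.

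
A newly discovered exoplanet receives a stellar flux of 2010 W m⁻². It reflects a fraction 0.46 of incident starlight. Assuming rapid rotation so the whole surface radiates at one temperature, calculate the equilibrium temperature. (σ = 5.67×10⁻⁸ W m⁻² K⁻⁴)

Energy balance: absorbed = emitted ⇒ πR²·S(1−A) = 4πR²·σT_eq⁴, so T_eq⁴ = S(1−A)/(4σ).
T_eq = [2010 × 0.54 / (4 × 5.67×10⁻⁸)]^(1/4) = (4.79×10⁹)^(1/4) = 263 K.

T_eq ≈ 263 K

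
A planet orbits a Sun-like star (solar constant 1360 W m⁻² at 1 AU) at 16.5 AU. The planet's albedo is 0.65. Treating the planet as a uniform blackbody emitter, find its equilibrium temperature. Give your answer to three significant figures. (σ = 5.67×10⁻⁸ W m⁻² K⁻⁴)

Flux at 16.5 AU: S = 1360/16.5² = 5.00 W m⁻².
Energy balance: absorbed = emitted ⇒ πR²·S(1−A) = 4πR²·σT_eq⁴, so T_eq⁴ = S(1−A)/(4σ).
T_eq = [5.00 × 0.35 / (4 × 5.67×10⁻⁸)]^(1/4) = (7.71×10⁶)^(1/4) = 52.7 K.

T_eq ≈ 52.7 K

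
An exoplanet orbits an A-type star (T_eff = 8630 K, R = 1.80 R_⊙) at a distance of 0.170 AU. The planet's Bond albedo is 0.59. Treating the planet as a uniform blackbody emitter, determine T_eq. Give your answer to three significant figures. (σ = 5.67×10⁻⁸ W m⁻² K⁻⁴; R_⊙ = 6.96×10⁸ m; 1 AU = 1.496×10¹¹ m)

R_⋆ = 1.80 × 6.96×10⁸ = 1.25×10⁹ m.
d = 0.170 AU = 2.54×10¹⁰ m.
L = 4πR_⋆²σT_⋆⁴ = 4π(1.25×10⁹)² × 5.67×10⁻⁸ × (8630)⁴ = 6.20×10²⁷ W.
S = L/(4πd²) = 7.63×10⁵ W m⁻².
Energy balance: absorbed = emitted ⇒ πR²·S(1−A) = 4πR²·σT_eq⁴, so T_eq⁴ = S(1−A)/(4σ).
T_eq = [7.63×10⁵ × 0.41 / (4 × 5.67×10⁻⁸)]^(1/4) = (1.38×10¹²)^(1/4) = 1080 K.

T_eq ≈ 1080 K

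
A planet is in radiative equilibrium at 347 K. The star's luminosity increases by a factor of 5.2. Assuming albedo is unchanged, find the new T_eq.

T_eq ∝ L^(1/4) · d^(−1/2).
T′ = 347 × 5.2^(1/4) = 524 K.

T_eq ≈ 524 K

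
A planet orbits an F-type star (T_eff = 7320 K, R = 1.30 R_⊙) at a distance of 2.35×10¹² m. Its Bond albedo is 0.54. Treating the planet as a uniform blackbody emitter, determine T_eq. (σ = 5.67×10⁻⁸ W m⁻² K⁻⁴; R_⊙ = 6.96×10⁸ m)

R_⋆ = 1.30 × 6.96×10⁸ = 9.05×10⁸ m.
L = 4πR_⋆²σT_⋆⁴ = 4π(9.05×10⁸)² × 5.67×10⁻⁸ × (7320)⁴ = 1.67×10²⁷ W.
S = L/(4πd²) = 24.1 W m⁻².
Energy balance: absorbed = emitted ⇒ πR²·S(1−A) = 4πR²·σT_eq⁴, so T_eq⁴ = S(1−A)/(4σ).
T_eq = [24.1 × 0.46 / (4 × 5.67×10⁻⁸)]^(1/4) = (4.89×10⁷)^(1/4) = 83.6 K.

T_eq ≈ 83.6 K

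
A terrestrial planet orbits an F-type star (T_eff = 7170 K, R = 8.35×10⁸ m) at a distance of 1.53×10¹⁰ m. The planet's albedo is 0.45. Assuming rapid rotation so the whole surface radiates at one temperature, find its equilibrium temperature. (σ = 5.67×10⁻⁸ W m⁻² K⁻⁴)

T_eq ≈ 1020 K

L = 4πR_⋆²σT_⋆⁴ = 4π(8.35×10⁸)² × 5.67×10⁻⁸ × (7170)⁴ = 1.31×10²⁷ W.
S = L/(4πd²) = 4.46×10⁵ W m⁻².
Energy balance: absorbed = emitted ⇒ πR²·S(1−A) = 4πR²·σT_eq⁴, so T_eq⁴ = S(1−A)/(4σ).
T_eq = [4.46×10⁵ × 0.55 / (4 × 5.67×10⁻⁸)]^(1/4) = (1.08×10¹²)^(1/4) = 1020 K.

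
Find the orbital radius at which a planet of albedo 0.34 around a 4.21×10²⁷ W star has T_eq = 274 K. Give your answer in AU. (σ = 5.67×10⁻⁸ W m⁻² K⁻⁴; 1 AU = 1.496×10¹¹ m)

From T_eq⁴ = L(1−A)/(16πσd²): d = √[L(1−A)/(16πσT_eq⁴)].
d = √[4.21×10²⁷ × 0.66 / (16π × 5.67×10⁻⁸ × (274)⁴)] = 4.16×10¹¹ m = 2.78 AU.

d ≈ 2.78 AU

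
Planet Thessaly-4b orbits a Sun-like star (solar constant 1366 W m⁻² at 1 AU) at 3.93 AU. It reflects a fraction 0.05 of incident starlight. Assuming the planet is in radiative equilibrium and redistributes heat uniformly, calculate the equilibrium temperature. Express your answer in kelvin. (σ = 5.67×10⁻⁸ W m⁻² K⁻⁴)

T_eq ≈ 139 K

Flux at 3.93 AU: S = 1366/3.93² = 88.4 W m⁻².
Energy balance: absorbed = emitted ⇒ πR²·S(1−A) = 4πR²·σT_eq⁴, so T_eq⁴ = S(1−A)/(4σ).
T_eq = [88.4 × 0.95 / (4 × 5.67×10⁻⁸)]^(1/4) = (3.70×10⁸)^(1/4) = 139 K.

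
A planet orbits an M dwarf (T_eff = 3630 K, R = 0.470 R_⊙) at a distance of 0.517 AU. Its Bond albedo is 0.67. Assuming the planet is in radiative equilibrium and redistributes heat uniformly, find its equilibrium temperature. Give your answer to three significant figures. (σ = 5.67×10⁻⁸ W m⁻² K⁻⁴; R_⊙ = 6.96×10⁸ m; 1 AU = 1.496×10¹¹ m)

T_eq ≈ 127 K

R_⋆ = 0.470 × 6.96×10⁸ = 3.27×10⁸ m.
d = 0.517 AU = 7.73×10¹⁰ m.
L = 4πR_⋆²σT_⋆⁴ = 4π(3.27×10⁸)² × 5.67×10⁻⁸ × (3630)⁴ = 1.32×10²⁵ W.
S = L/(4πd²) = 176 W m⁻².
Energy balance: absorbed = emitted ⇒ πR²·S(1−A) = 4πR²·σT_eq⁴, so T_eq⁴ = S(1−A)/(4σ).
T_eq = [176 × 0.33 / (4 × 5.67×10⁻⁸)]^(1/4) = (2.56×10⁸)^(1/4) = 127 K.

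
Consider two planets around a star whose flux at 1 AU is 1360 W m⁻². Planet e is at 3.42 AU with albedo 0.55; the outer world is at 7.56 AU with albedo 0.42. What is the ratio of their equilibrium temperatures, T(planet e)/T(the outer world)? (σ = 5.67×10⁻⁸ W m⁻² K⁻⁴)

T₁/T₂ ≈ 1.395

T_eq = [S₀(1−A)/(4σd²)]^(1/4), so T ∝ (1−A)^(1/4) / √d.
T₁ = [1360×0.45/(4×5.67×10⁻⁸×3.42²)]^(1/4) = 123.24 K.
T₂ = [1360×0.58/(4×5.67×10⁻⁸×7.56²)]^(1/4) = 88.32 K.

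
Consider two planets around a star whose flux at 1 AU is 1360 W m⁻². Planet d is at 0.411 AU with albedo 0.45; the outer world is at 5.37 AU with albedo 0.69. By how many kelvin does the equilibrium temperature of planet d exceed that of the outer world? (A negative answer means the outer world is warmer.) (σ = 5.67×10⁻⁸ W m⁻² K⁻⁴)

T_eq = [S₀(1−A)/(4σd²)]^(1/4), so T ∝ (1−A)^(1/4) / √d.
T₁ = [1360×0.55/(4×5.67×10⁻⁸×0.411²)]^(1/4) = 373.80 K.
T₂ = [1360×0.31/(4×5.67×10⁻⁸×5.37²)]^(1/4) = 89.60 K.

ΔT ≈ 284.2 K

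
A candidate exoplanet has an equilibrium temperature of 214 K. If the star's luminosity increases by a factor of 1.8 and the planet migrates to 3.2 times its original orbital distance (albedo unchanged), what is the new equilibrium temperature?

T_eq ∝ L^(1/4) · d^(−1/2).
T′ = 214 × 1.8^(1/4) / 3.2^(1/2) = 139 K.

T_eq ≈ 139 K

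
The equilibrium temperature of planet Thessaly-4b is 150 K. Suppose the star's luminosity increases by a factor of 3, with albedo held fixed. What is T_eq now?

T_eq ≈ 197 K

T_eq ∝ L^(1/4) · d^(−1/2).
T′ = 150 × 3^(1/4) = 197 K.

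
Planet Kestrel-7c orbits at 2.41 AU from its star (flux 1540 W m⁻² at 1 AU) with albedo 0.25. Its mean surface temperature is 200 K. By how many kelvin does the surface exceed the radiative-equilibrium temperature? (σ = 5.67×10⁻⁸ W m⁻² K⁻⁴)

S = 1540/2.41² = 265.1 W m⁻².
T_eq = [S(1−A)/(4σ)]^(1/4) = [265.1×0.75/(4×5.67×10⁻⁸)]^(1/4) = 172.1 K.
ΔT = T_surf − T_eq = 200 − 172.1.

ΔT ≈ 27.9 K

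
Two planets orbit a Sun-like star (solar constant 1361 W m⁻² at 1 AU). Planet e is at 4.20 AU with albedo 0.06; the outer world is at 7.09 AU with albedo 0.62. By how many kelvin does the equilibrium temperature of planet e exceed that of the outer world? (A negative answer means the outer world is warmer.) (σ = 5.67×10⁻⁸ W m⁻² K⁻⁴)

ΔT ≈ 51.7 K

T_eq = [S₀(1−A)/(4σd²)]^(1/4), so T ∝ (1−A)^(1/4) / √d.
T₁ = [1361×0.94/(4×5.67×10⁻⁸×4.20²)]^(1/4) = 133.72 K.
T₂ = [1361×0.38/(4×5.67×10⁻⁸×7.09²)]^(1/4) = 82.07 K.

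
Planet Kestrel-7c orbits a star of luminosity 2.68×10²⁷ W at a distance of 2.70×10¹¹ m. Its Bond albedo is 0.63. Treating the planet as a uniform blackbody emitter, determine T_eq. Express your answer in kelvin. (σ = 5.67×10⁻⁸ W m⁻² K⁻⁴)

Flux: S = L/(4πd²) = 2.68×10²⁷/(4π×(2.70×10¹¹)²) = 2930 W m⁻².
Energy balance: absorbed = emitted ⇒ πR²·S(1−A) = 4πR²·σT_eq⁴, so T_eq⁴ = S(1−A)/(4σ).
T_eq = [2930 × 0.37 / (4 × 5.67×10⁻⁸)]^(1/4) = (4.77×10⁹)^(1/4) = 263 K.

T_eq ≈ 263 K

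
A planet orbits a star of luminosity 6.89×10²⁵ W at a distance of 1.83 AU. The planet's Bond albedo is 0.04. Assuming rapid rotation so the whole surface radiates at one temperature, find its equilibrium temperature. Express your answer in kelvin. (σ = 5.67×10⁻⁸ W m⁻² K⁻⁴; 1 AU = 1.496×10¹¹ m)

d = 1.83 AU = 2.74×10¹¹ m.
Flux: S = L/(4πd²) = 6.89×10²⁵/(4π×(2.74×10¹¹)²) = 73.2 W m⁻².
Energy balance: absorbed = emitted ⇒ πR²·S(1−A) = 4πR²·σT_eq⁴, so T_eq⁴ = S(1−A)/(4σ).
T_eq = [73.2 × 0.96 / (4 × 5.67×10⁻⁸)]^(1/4) = (3.10×10⁸)^(1/4) = 133 K.

T_eq ≈ 133 K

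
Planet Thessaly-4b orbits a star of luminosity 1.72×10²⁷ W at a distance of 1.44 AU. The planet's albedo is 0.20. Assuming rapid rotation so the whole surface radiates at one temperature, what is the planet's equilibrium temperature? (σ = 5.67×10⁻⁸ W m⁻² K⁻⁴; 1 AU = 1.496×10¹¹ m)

T_eq ≈ 319 K

d = 1.44 AU = 2.15×10¹¹ m.
Flux: S = L/(4πd²) = 1.72×10²⁷/(4π×(2.15×10¹¹)²) = 2950 W m⁻².
Energy balance: absorbed = emitted ⇒ πR²·S(1−A) = 4πR²·σT_eq⁴, so T_eq⁴ = S(1−A)/(4σ).
T_eq = [2950 × 0.80 / (4 × 5.67×10⁻⁸)]^(1/4) = (1.04×10¹⁰)^(1/4) = 319 K.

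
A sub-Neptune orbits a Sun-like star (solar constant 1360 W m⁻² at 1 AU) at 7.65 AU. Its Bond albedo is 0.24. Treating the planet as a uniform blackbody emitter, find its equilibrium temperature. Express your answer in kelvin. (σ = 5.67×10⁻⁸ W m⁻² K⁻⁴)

T_eq ≈ 93.9 K

Flux at 7.65 AU: S = 1360/7.65² = 23.2 W m⁻².
Energy balance: absorbed = emitted ⇒ πR²·S(1−A) = 4πR²·σT_eq⁴, so T_eq⁴ = S(1−A)/(4σ).
T_eq = [23.2 × 0.76 / (4 × 5.67×10⁻⁸)]^(1/4) = (7.79×10⁷)^(1/4) = 93.9 K.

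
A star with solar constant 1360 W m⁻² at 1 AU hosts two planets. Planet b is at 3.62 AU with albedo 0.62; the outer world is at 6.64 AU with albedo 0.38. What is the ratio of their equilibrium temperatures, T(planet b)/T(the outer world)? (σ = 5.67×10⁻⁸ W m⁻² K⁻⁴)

T_eq = [S₀(1−A)/(4σd²)]^(1/4), so T ∝ (1−A)^(1/4) / √d.
T₁ = [1360×0.38/(4×5.67×10⁻⁸×3.62²)]^(1/4) = 114.83 K.
T₂ = [1360×0.62/(4×5.67×10⁻⁸×6.64²)]^(1/4) = 95.83 K.

T₁/T₂ ≈ 1.198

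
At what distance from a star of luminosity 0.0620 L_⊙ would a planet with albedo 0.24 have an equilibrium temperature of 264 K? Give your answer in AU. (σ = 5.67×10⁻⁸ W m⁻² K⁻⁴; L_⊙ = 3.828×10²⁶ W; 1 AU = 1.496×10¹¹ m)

d ≈ 0.241 AU

L = 0.0620 × 3.828×10²⁶ = 2.37×10²⁵ W.
From T_eq⁴ = L(1−A)/(16πσd²): d = √[L(1−A)/(16πσT_eq⁴)].
d = √[2.37×10²⁵ × 0.76 / (16π × 5.67×10⁻⁸ × (264)⁴)] = 3.61×10¹⁰ m = 0.241 AU.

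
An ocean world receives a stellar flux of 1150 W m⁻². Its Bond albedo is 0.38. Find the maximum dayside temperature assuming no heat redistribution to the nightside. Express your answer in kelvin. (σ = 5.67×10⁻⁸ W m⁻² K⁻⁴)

T_ss ≈ 335 K

With no redistribution each surface element balances locally: S(1−A) = σT⁴.
T = [1150 × 0.62 / 5.67×10⁻⁸]^(1/4) = (1.26×10¹⁰)^(1/4) = 335 K.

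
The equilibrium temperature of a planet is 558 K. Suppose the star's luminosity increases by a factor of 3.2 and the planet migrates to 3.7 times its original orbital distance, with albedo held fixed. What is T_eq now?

T_eq ∝ L^(1/4) · d^(−1/2).
T′ = 558 × 3.2^(1/4) / 3.7^(1/2) = 388 K.

T_eq ≈ 388 K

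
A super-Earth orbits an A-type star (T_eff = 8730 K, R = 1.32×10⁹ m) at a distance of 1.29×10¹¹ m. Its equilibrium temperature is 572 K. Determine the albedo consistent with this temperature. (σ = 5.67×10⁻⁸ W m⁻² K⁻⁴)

A ≈ 0.30

L = 4πR_⋆²σT_⋆⁴ = 4π(1.32×10⁹)² × 5.67×10⁻⁸ × (8730)⁴ = 7.21×10²⁷ W.
S = L/(4πd²) = 3.45×10⁴ W m⁻².
From T_eq⁴ = S(1−A)/(4σ): 1−A = 4σT_eq⁴/S.
1−A = 4 × 5.67×10⁻⁸ × (572)⁴ / 3.45×10⁴ = 0.704.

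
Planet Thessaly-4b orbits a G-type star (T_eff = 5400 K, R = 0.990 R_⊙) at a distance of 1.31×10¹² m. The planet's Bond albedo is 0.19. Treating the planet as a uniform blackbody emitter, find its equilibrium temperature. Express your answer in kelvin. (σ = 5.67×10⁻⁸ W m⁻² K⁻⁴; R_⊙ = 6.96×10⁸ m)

T_eq ≈ 83.1 K

R_⋆ = 0.990 × 6.96×10⁸ = 6.89×10⁸ m.
L = 4πR_⋆²σT_⋆⁴ = 4π(6.89×10⁸)² × 5.67×10⁻⁸ × (5400)⁴ = 2.88×10²⁶ W.
S = L/(4πd²) = 13.3 W m⁻².
Energy balance: absorbed = emitted ⇒ πR²·S(1−A) = 4πR²·σT_eq⁴, so T_eq⁴ = S(1−A)/(4σ).
T_eq = [13.3 × 0.81 / (4 × 5.67×10⁻⁸)]^(1/4) = (4.76×10⁷)^(1/4) = 83.1 K.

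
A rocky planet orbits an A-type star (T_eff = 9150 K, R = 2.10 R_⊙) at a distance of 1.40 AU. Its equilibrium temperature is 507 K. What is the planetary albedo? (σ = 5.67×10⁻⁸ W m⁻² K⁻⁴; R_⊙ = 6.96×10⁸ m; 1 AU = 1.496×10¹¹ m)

R_⋆ = 2.10 × 6.96×10⁸ = 1.46×10⁹ m.
d = 1.40 AU = 2.09×10¹¹ m.
L = 4πR_⋆²σT_⋆⁴ = 4π(1.46×10⁹)² × 5.67×10⁻⁸ × (9150)⁴ = 1.07×10²⁸ W.
S = L/(4πd²) = 1.94×10⁴ W m⁻².
From T_eq⁴ = S(1−A)/(4σ): 1−A = 4σT_eq⁴/S.
1−A = 4 × 5.67×10⁻⁸ × (507)⁴ / 1.94×10⁴ = 0.774.

A ≈ 0.23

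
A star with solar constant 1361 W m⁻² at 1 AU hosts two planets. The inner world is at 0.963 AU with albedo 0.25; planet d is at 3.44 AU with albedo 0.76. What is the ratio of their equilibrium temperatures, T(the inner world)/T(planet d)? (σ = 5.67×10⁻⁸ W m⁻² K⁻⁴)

T_eq = [S₀(1−A)/(4σd²)]^(1/4), so T ∝ (1−A)^(1/4) / √d.
T₁ = [1361×0.75/(4×5.67×10⁻⁸×0.963²)]^(1/4) = 263.94 K.
T₂ = [1361×0.24/(4×5.67×10⁻⁸×3.44²)]^(1/4) = 105.03 K.

T₁/T₂ ≈ 2.513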